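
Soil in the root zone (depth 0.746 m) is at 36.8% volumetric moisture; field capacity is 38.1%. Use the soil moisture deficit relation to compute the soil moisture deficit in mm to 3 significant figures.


Approach: apply the soil moisture deficit relation, SMD = (FC - theta)/100 * depth * 1000.
SMD = (38.1 - 36.8)/100 * 0.746 * 1000 = 9.70 mm
Therefore the soil moisture deficit = 9.70 mm.


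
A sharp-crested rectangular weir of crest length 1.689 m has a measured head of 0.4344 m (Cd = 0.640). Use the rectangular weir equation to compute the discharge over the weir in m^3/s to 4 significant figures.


Approach: apply the rectangular weir equation, Q = (2/3)*Cd*L*sqrt(2g)*H^1.5.
Q = (2/3)*0.640*1.689*sqrt(2*9.81)*0.4344^1.5 = 0.9139 m^3/s
Therefore the discharge over the weir = 0.9139 m^3/s.


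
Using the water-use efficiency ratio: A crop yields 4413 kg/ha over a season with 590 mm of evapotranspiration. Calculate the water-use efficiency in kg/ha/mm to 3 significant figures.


Approach: apply the water-use efficiency ratio, WUE = yield/ET.
WUE = 4413 / 590 = 7.48 kg/ha/mm
Therefore the water-use efficiency = 7.48 kg/ha/mm.


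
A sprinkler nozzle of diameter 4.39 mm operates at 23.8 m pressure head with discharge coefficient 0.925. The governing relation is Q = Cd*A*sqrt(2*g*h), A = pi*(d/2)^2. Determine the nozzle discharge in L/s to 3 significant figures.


A = pi*(4.39e-3/2)^2 = 1.5136e-05 m^2
Q = 0.925 * 1.5136e-05 * sqrt(2*9.81*23.8) * 1000 = 0.303 L/s
Therefore the nozzle discharge = 0.303 L/s.


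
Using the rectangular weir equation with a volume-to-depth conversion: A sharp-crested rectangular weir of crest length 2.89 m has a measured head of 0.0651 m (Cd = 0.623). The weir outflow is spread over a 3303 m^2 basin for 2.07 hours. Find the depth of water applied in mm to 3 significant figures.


Approach: apply the rectangular weir equation with a volume-to-depth conversion, Q = (2/3)*Cd*L*sqrt(2g)*H^1.5; d = Q*t/A * 1000.
Step 1 — weir discharge:
  Q = (2/3)*0.623*2.89*sqrt(2*9.81)*0.0651^1.5 = 0.088311 m^3/s
Step 2 — volume: V = 0.088311 * 2.07*3600 = 658.09 m^3
Step 3 — depth: d = V/A * 1000 = 658.09/3303 * 1000 = 199 mm
Therefore the depth of water applied = 199 mm.


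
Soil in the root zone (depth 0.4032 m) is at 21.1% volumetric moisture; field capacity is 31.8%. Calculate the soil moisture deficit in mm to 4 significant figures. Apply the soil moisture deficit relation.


Approach: apply the soil moisture deficit relation, SMD = (FC - theta)/100 * depth * 1000.
SMD = (31.8 - 21.1)/100 * 0.4032 * 1000 = 43.14 mm
Therefore the soil moisture deficit = 43.14 mm.


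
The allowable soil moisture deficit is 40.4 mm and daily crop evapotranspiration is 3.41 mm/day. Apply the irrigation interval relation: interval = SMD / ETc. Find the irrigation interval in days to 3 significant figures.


interval = 40.4 / 3.41 = 11.8 days
Therefore the irrigation interval = 11.8 days.


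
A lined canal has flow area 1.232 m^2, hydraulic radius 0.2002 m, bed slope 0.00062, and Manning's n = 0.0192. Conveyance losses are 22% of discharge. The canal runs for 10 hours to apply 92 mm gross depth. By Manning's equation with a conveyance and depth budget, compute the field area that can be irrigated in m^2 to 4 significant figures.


Approach: apply Manning's equation with a conveyance and depth budget, Q = (1/n)*A*R^(2/3)*S^(1/2); Q_field = Q*(1-loss); Area = Q_field*t/(d/1000).
Step 1 — canal discharge (Manning's equation):
  Q = (1/0.0192) * 1.232 * 0.2002^(2/3) * 0.00062^(1/2) = 0.546783 m^3/s
Step 2 — delivered flow: Q_field = 0.546783*(1 - 22/100) = 0.426490 m^3/s
Step 3 — volume delivered: V = 0.426490 * 10*3600 = 15353.7 m^3
Step 4 — area served: A = V / (depth/1000) = 15353.7 / 0.092 = 166900 m^2
Therefore the field area that can be irrigated = 166900 m^2.


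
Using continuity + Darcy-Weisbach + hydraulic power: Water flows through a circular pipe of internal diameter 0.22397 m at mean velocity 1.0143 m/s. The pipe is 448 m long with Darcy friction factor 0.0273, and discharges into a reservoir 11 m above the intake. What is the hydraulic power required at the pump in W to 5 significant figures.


Approach: apply continuity + Darcy-Weisbach + hydraulic power, Q = A*v; hf = f*(L/D)*(v^2/(2g)); H = static + hf; P = rho*g*Q*H.
Step 1 — flow rate (continuity, Q = A*v):
  A = pi*(0.22397/2)^2 = 0.03939758 m^2
  Q = 0.03939758 * 1.0143 = 0.03996097 m^3/s
Step 2 — friction head loss (Darcy-Weisbach):
  hf = 0.0273 * (448/0.22397) * (1.0143^2 / (2*9.81))
  hf = 2.863417 m
Step 3 — total head: H = 11 + 2.863417 = 13.86342 m
Step 4 — hydraulic power (P = rho*g*Q*H):
  P = 1000 * 9.81 * 0.03996097 * 13.86342 = 5434.7 W
Therefore the hydraulic power required at the pump = 5434.7 W.


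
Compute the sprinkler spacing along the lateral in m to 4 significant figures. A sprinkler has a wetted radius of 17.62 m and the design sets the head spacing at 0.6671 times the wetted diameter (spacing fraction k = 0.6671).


Approach: apply the sprinkler spacing rule (spacing as a fraction of wetted diameter), S = k*(2*R).
S = 0.6671 * (2 * 17.62) = 23.51 m
Therefore the sprinkler spacing along the lateral = 23.51 m.


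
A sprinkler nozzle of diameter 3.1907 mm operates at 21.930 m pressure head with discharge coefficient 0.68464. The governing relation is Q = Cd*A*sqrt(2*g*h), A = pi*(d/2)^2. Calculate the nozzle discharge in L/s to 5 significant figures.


A = pi*(3.1907e-3/2)^2 = 7.995798e-06 m^2
Q = 0.68464 * 7.995798e-06 * sqrt(2*9.81*21.930) * 1000 = 0.11355 L/s
Therefore the nozzle discharge = 0.11355 L/s.


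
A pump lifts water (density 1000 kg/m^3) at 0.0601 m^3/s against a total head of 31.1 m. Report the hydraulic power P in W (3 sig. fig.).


Approach: apply the hydraulic power relation, P = rho*g*Q*H.
P = 1000 * 9.81 * 0.0601 * 31.1 = 18300 W
Therefore the hydraulic power P = 18300 W.


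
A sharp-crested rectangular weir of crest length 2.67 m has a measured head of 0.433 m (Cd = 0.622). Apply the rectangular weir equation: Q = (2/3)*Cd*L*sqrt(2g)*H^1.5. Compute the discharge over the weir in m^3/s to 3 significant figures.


Q = (2/3)*0.622*2.67*sqrt(2*9.81)*0.433^1.5 = 1.40 m^3/s
Therefore the discharge over the weir = 1.40 m^3/s.


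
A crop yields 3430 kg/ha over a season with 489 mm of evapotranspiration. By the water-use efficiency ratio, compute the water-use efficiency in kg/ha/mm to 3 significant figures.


Approach: apply the water-use efficiency ratio, WUE = yield/ET.
WUE = 3430 / 489 = 7.01 kg/ha/mm
Therefore the water-use efficiency = 7.01 kg/ha/mm.


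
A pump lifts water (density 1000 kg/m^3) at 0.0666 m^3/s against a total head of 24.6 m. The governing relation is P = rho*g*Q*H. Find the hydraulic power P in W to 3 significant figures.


P = 1000 * 9.81 * 0.0666 * 24.6 = 16100 W
Therefore the hydraulic power P = 16100 W.


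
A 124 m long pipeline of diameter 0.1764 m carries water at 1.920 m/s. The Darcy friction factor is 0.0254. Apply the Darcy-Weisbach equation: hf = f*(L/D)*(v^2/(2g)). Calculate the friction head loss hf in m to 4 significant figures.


hf = 0.0254 * (124/0.1764) * (1.920^2 / (2*9.81))
hf = 3.355 m
Therefore the friction head loss hf = 3.355 m.


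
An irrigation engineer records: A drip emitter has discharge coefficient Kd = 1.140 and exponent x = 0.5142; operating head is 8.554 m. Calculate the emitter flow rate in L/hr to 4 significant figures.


Approach: apply the emitter characteristic equation, q = Kd * h^x.
q = 1.140 * 8.554^0.5142 = 3.437 L/hr
Therefore the emitter flow rate = 3.437 L/hr.


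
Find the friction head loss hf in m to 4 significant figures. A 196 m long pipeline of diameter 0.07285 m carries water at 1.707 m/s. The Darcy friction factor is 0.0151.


Approach: apply the Darcy-Weisbach equation, hf = f*(L/D)*(v^2/(2g)).
hf = 0.0151 * (196/0.07285) * (1.707^2 / (2*9.81))
hf = 6.034 m
Therefore the friction head loss hf = 6.034 m.


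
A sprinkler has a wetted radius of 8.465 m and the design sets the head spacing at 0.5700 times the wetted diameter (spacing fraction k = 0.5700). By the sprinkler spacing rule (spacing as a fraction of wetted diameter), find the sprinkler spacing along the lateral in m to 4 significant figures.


Approach: apply the sprinkler spacing rule (spacing as a fraction of wetted diameter), S = k*(2*R).
S = 0.5700 * (2 * 8.465) = 9.650 m
Therefore the sprinkler spacing along the lateral = 9.650 m.


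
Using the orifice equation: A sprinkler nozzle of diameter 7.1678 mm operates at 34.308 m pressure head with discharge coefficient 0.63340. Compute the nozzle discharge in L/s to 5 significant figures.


Approach: apply the orifice equation, Q = Cd*A*sqrt(2*g*h), A = pi*(d/2)^2.
A = pi*(7.1678e-3/2)^2 = 4.035168e-05 m^2
Q = 0.63340 * 4.035168e-05 * sqrt(2*9.81*34.308) * 1000 = 0.66311 L/s
Therefore the nozzle discharge = 0.66311 L/s.


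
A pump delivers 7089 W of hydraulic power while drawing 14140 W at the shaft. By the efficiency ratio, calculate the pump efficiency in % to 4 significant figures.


Approach: apply the efficiency ratio, eta = (P_out/P_in)*100.
eta = (7089 / 14140) * 100 = 50.13 %
Therefore the pump efficiency = 50.13 %.


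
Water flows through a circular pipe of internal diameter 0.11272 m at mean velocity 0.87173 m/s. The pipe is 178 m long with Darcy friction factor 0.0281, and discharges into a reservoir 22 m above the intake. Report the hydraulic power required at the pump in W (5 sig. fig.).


Approach: apply continuity + Darcy-Weisbach + hydraulic power, Q = A*v; hf = f*(L/D)*(v^2/(2g)); H = static + hf; P = rho*g*Q*H.
Step 1 — flow rate (continuity, Q = A*v):
  A = pi*(0.11272/2)^2 = 0.009979111 m^2
  Q = 0.009979111 * 0.87173 = 0.008699090 m^3/s
Step 2 — friction head loss (Darcy-Weisbach):
  hf = 0.0281 * (178/0.11272) * (0.87173^2 / (2*9.81))
  hf = 1.718661 m
Step 3 — total head: H = 22 + 1.718661 = 23.71866 m
Step 4 — hydraulic power (P = rho*g*Q*H):
  P = 1000 * 9.81 * 0.008699090 * 23.71866 = 2024.1 W
Therefore the hydraulic power required at the pump = 2024.1 W.


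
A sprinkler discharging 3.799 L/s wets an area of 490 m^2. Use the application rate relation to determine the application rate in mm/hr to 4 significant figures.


Approach: apply the application rate relation, rate = (Q/A)*3600.
rate = (3.799 / 490) * 3600 = 27.91 mm/hr
Therefore the application rate = 27.91 mm/hr.


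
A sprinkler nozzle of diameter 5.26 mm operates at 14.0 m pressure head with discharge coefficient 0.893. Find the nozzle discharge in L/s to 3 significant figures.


Approach: apply the orifice equation, Q = Cd*A*sqrt(2*g*h), A = pi*(d/2)^2.
A = pi*(5.26e-3/2)^2 = 2.1730e-05 m^2
Q = 0.893 * 2.1730e-05 * sqrt(2*9.81*14.0) * 1000 = 0.322 L/s
Therefore the nozzle discharge = 0.322 L/s.


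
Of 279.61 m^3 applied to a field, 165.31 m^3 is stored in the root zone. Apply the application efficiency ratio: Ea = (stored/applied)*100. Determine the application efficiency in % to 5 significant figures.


Ea = (165.31/279.61)*100 = 59.122 %
Therefore the application efficiency = 59.122 %.


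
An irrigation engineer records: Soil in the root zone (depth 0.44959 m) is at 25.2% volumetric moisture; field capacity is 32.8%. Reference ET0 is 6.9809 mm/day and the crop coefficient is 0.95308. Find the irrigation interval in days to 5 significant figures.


Approach: apply soil-water budget scheduling, SMD = (FC-theta)/100*depth*1000; ETc = ET0*Kc; interval = SMD/ETc.
Step 1 — soil moisture deficit:
  SMD = (32.8 - 25.2)/100 * 0.44959 * 1000 = 34.16884 mm
Step 2 — daily crop ET (ETc = ET0*Kc):
  ETc = 6.9809 * 0.95308 = 6.653356 mm/day
Step 3 — irrigation interval (SMD/ETc):
  interval = 34.16884 / 6.653356 = 5.1356 days
Therefore the irrigation interval = 5.1356 days.


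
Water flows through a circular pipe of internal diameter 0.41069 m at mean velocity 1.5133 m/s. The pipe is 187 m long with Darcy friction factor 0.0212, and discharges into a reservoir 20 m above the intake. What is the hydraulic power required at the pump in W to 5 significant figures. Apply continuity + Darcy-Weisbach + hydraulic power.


Approach: apply continuity + Darcy-Weisbach + hydraulic power, Q = A*v; hf = f*(L/D)*(v^2/(2g)); H = static + hf; P = rho*g*Q*H.
Step 1 — flow rate (continuity, Q = A*v):
  A = pi*(0.41069/2)^2 = 0.1324702 m^2
  Q = 0.1324702 * 1.5133 = 0.2004671 m^3/s
Step 2 — friction head loss (Darcy-Weisbach):
  hf = 0.0212 * (187/0.41069) * (1.5133^2 / (2*9.81))
  hf = 1.126716 m
Step 3 — total head: H = 20 + 1.126716 = 21.12672 m
Step 4 — hydraulic power (P = rho*g*Q*H):
  P = 1000 * 9.81 * 0.2004671 * 21.12672 = 41547 W
Therefore the hydraulic power required at the pump = 41547 W.


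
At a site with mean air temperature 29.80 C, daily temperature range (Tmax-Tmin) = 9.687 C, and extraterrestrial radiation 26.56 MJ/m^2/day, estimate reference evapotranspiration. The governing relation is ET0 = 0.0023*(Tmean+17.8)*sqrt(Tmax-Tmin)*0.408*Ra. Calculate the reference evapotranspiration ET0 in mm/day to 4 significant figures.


ET0 = 0.0023*(29.80+17.8)*sqrt(9.687)*0.408*26.56 = 3.692 mm/day
Therefore the reference evapotranspiration ET0 = 3.692 mm/day.


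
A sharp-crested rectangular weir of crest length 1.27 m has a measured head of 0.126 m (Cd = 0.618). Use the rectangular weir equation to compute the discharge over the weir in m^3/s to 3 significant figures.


Approach: apply the rectangular weir equation, Q = (2/3)*Cd*L*sqrt(2g)*H^1.5.
Q = (2/3)*0.618*1.27*sqrt(2*9.81)*0.126^1.5 = 0.104 m^3/s
Therefore the discharge over the weir = 0.104 m^3/s.


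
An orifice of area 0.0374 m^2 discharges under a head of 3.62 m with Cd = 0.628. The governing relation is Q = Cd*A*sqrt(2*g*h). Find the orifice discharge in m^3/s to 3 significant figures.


Q = 0.628 * 0.0374 * sqrt(2*9.81*3.62) = 0.198 m^3/s
Therefore the orifice discharge = 0.198 m^3/s.


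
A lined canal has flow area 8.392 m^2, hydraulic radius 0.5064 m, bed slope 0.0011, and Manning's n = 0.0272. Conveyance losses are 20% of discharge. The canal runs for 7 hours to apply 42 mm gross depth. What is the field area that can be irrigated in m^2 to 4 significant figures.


Approach: apply Manning's equation with a conveyance and depth budget, Q = (1/n)*A*R^(2/3)*S^(1/2); Q_field = Q*(1-loss); Area = Q_field*t/(d/1000).
Step 1 — canal discharge (Manning's equation):
  Q = (1/0.0272) * 8.392 * 0.5064^(2/3) * 0.0011^(1/2) = 6.50113 m^3/s
Step 2 — delivered flow: Q_field = 6.50113*(1 - 20/100) = 5.20090 m^3/s
Step 3 — volume delivered: V = 5.20090 * 7*3600 = 131063 m^3
Step 4 — area served: A = V / (depth/1000) = 131063 / 0.042 = 3121000 m^2
Therefore the field area that can be irrigated = 3121000 m^2.


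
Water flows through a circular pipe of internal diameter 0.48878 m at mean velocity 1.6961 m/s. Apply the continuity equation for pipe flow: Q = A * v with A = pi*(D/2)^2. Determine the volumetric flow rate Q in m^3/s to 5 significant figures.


A = pi*(0.48878/2)^2 = 0.1876362 m^2
Q = 0.1876362 * 1.6961 = 0.31825 m^3/s
Therefore the volumetric flow rate Q = 0.31825 m^3/s.


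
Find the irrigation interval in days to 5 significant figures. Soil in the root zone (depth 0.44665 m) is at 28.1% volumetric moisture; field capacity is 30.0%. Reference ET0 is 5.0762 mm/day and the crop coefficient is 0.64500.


Approach: apply soil-water budget scheduling, SMD = (FC-theta)/100*depth*1000; ETc = ET0*Kc; interval = SMD/ETc.
Step 1 — soil moisture deficit:
  SMD = (30.0 - 28.1)/100 * 0.44665 * 1000 = 8.486350 mm
Step 2 — daily crop ET (ETc = ET0*Kc):
  ETc = 5.0762 * 0.64500 = 3.274149 mm/day
Step 3 — irrigation interval (SMD/ETc):
  interval = 8.486350 / 3.274149 = 2.5919 days
Therefore the irrigation interval = 2.5919 days.


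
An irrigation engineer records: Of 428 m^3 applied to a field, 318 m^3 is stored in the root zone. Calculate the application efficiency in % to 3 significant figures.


Approach: apply the application efficiency ratio, Ea = (stored/applied)*100.
Ea = (318/428)*100 = 74.3 %
Therefore the application efficiency = 74.3 %.


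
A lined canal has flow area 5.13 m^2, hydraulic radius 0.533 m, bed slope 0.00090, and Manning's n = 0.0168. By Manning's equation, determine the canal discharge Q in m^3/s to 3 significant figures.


Approach: apply Manning's equation, Q = (1/n)*A*R^(2/3)*S^(1/2).
Q = (1/0.0168) * 5.13 * 0.533^(2/3) * 0.00090^(1/2) = 6.02 m^3/s
Therefore the canal discharge Q = 6.02 m^3/s.


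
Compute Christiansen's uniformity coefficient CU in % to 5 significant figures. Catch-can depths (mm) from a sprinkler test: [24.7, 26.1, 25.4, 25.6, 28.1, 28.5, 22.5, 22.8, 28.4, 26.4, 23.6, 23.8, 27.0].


Approach: apply Christiansen's uniformity coefficient, CU = (1 - mean_abs_deviation/mean)*100.
mean = 25.60769 mm
mean |d_i - mean| = 1.669822 mm
CU = (1 - 1.669822/25.60769)*100 = 93.479 %
Therefore Christiansen's uniformity coefficient CU = 93.479 %.


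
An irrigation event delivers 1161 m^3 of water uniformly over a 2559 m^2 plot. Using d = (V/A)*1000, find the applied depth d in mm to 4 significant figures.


d = (1161 / 2559) * 1000 = 453.7 mm
Therefore the applied depth d = 453.7 mm.


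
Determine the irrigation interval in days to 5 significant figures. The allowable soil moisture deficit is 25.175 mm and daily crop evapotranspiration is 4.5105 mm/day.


Approach: apply the irrigation interval relation, interval = SMD / ETc.
interval = 25.175 / 4.5105 = 5.5814 days
Therefore the irrigation interval = 5.5814 days.


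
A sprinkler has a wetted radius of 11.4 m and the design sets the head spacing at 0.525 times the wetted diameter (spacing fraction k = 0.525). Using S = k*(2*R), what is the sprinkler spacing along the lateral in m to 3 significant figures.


S = 0.525 * (2 * 11.4) = 12.0 m
Therefore the sprinkler spacing along the lateral = 12.0 m.


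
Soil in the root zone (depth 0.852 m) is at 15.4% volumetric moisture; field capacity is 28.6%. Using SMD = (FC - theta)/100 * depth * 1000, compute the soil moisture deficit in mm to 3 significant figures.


SMD = (28.6 - 15.4)/100 * 0.852 * 1000 = 112 mm
Therefore the soil moisture deficit = 112 mm.


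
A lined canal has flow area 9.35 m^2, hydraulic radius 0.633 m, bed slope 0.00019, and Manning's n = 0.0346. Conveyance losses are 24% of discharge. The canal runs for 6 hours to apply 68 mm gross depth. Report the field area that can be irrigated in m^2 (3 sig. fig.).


Approach: apply Manning's equation with a conveyance and depth budget, Q = (1/n)*A*R^(2/3)*S^(1/2); Q_field = Q*(1-loss); Area = Q_field*t/(d/1000).
Step 1 — canal discharge (Manning's equation):
  Q = (1/0.0346) * 9.35 * 0.633^(2/3) * 0.00019^(1/2) = 2.7461 m^3/s
Step 2 — delivered flow: Q_field = 2.7461*(1 - 24/100) = 2.0870 m^3/s
Step 3 — volume delivered: V = 2.0870 * 6*3600 = 45080 m^3
Step 4 — area served: A = V / (depth/1000) = 45080 / 0.068 = 663000 m^2
Therefore the field area that can be irrigated = 663000 m^2.


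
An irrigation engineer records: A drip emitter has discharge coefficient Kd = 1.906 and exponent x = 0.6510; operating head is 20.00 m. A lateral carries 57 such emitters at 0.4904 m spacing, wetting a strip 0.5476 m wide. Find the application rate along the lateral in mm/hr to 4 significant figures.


Approach: apply the emitter equation with a lateral mass balance, q = Kd*h^x; Q = n*q; rate = Q/(n*spacing*width).
Step 1 — single emitter flow (q = Kd*h^x):
  q = 1.906 * 20.00^0.6510 = 13.3996 L/hr
Step 2 — total lateral flow: Q = 57 * 13.3996 = 763.780 L/hr
Step 3 — wetted area: A = 57 * 0.4904 * 0.5476 = 15.3070 m^2
Step 4 — application rate: Q/A = 763.780/15.3070 = 49.90 mm/hr
Therefore the application rate along the lateral = 49.90 mm/hr.


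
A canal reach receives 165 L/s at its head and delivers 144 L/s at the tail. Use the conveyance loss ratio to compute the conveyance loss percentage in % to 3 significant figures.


Approach: apply the conveyance loss ratio, loss% = ((Q_head - Q_tail)/Q_head)*100.
loss = ((165 - 144)/165)*100 = 12.7 %
Therefore the conveyance loss percentage = 12.7 %.


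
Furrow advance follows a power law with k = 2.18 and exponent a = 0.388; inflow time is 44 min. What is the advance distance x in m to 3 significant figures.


Approach: apply the power-law advance function, x = k*t^a.
x = 2.18 * 44^0.388 = 9.46 m
Therefore the advance distance x = 9.46 m.


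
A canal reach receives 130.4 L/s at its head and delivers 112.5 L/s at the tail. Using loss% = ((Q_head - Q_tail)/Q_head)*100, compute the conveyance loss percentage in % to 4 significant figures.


loss = ((130.4 - 112.5)/130.4)*100 = 13.73 %
Therefore the conveyance loss percentage = 13.73 %.


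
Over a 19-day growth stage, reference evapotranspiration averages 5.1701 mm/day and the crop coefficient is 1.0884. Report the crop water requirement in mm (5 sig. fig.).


Approach: apply the crop water requirement relation, CWR = ET0 * Kc * days.
CWR = 5.1701 * 1.0884 * 19 = 106.92 mm
Therefore the crop water requirement = 106.92 mm.


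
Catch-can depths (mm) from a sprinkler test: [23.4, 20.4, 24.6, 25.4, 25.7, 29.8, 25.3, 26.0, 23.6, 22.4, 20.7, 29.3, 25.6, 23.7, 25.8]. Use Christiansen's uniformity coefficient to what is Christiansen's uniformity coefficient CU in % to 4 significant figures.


Approach: apply Christiansen's uniformity coefficient, CU = (1 - mean_abs_deviation/mean)*100.
mean = 24.7800 mm
mean |d_i - mean| = 1.95467 mm
CU = (1 - 1.95467/24.7800)*100 = 92.11 %
Therefore Christiansen's uniformity coefficient CU = 92.11 %.


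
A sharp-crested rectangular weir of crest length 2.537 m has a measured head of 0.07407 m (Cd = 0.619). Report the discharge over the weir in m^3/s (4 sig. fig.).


Approach: apply the rectangular weir equation, Q = (2/3)*Cd*L*sqrt(2g)*H^1.5.
Q = (2/3)*0.619*2.537*sqrt(2*9.81)*0.07407^1.5 = 0.09348 m^3/s
Therefore the discharge over the weir = 0.09348 m^3/s.


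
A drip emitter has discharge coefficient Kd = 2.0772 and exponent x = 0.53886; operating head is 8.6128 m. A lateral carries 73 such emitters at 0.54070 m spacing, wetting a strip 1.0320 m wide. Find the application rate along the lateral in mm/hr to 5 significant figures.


Approach: apply the emitter equation with a lateral mass balance, q = Kd*h^x; Q = n*q; rate = Q/(n*spacing*width).
Step 1 — single emitter flow (q = Kd*h^x):
  q = 2.0772 * 8.6128^0.53886 = 6.628118 L/hr
Step 2 — total lateral flow: Q = 73 * 6.628118 = 483.8526 L/hr
Step 3 — wetted area: A = 73 * 0.54070 * 1.0320 = 40.73418 m^2
Step 4 — application rate: Q/A = 483.8526/40.73418 = 11.878 mm/hr
Therefore the application rate along the lateral = 11.878 mm/hr.


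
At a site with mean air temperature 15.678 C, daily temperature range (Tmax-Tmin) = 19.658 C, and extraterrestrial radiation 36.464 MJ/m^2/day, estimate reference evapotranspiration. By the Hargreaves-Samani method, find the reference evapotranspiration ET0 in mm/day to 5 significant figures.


Approach: apply the Hargreaves-Samani method, ET0 = 0.0023*(Tmean+17.8)*sqrt(Tmax-Tmin)*0.408*Ra.
ET0 = 0.0023*(15.678+17.8)*sqrt(19.658)*0.408*36.464 = 5.0790 mm/day
Therefore the reference evapotranspiration ET0 = 5.0790 mm/day.


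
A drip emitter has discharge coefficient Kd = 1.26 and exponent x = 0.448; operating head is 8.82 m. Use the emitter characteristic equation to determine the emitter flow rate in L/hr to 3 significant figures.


Approach: apply the emitter characteristic equation, q = Kd * h^x.
q = 1.26 * 8.82^0.448 = 3.34 L/hr
Therefore the emitter flow rate = 3.34 L/hr.


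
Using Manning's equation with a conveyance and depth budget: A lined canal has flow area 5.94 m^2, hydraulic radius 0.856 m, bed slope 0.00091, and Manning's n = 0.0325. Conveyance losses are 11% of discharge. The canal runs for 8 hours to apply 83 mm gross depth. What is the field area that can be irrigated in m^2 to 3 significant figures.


Approach: apply Manning's equation with a conveyance and depth budget, Q = (1/n)*A*R^(2/3)*S^(1/2); Q_field = Q*(1-loss); Area = Q_field*t/(d/1000).
Step 1 — canal discharge (Manning's equation):
  Q = (1/0.0325) * 5.94 * 0.856^(2/3) * 0.00091^(1/2) = 4.9706 m^3/s
Step 2 — delivered flow: Q_field = 4.9706*(1 - 11/100) = 4.4238 m^3/s
Step 3 — volume delivered: V = 4.4238 * 8*3600 = 127410 m^3
Step 4 — area served: A = V / (depth/1000) = 127410 / 0.083 = 1540000 m^2
Therefore the field area that can be irrigated = 1540000 m^2.


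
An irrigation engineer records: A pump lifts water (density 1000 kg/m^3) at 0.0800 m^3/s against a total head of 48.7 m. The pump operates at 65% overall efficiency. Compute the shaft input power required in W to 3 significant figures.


Approach: apply hydraulic power then efficiency conversion, P = rho*g*Q*H; P_in = P/eta.
Step 1 — hydraulic power (P = rho*g*Q*H):
  P = 1000 * 9.81 * 0.0800 * 48.7 = 38220 W
Step 2 — input power: P_in = P/eta = 38220 / 0.65 = 58800 W
Therefore the shaft input power required = 58800 W.


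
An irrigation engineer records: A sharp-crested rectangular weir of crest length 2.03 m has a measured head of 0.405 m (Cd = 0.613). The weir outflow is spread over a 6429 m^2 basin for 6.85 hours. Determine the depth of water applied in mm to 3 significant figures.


Approach: apply the rectangular weir equation with a volume-to-depth conversion, Q = (2/3)*Cd*L*sqrt(2g)*H^1.5; d = Q*t/A * 1000.
Step 1 — weir discharge:
  Q = (2/3)*0.613*2.03*sqrt(2*9.81)*0.405^1.5 = 0.94710 m^3/s
Step 2 — volume: V = 0.94710 * 6.85*3600 = 23356 m^3
Step 3 — depth: d = V/A * 1000 = 23356/6429 * 1000 = 3630 mm
Therefore the depth of water applied = 3630 mm.


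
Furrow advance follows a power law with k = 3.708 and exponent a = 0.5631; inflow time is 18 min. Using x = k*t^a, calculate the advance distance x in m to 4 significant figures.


x = 3.708 * 18^0.5631 = 18.88 m
Therefore the advance distance x = 18.88 m.


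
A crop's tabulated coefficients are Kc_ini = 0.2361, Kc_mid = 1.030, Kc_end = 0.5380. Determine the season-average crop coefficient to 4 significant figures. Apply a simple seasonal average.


Approach: apply a simple seasonal average, Kc_avg = (Kc_ini + Kc_mid + Kc_end)/3.
Kc_avg = (0.2361 + 1.030 + 0.5380)/3 = 0.6014
Therefore the season-average crop coefficient = 0.6014.


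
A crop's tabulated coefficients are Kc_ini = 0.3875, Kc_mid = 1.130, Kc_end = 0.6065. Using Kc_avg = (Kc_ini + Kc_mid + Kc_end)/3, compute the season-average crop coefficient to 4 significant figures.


Kc_avg = (0.3875 + 1.130 + 0.6065)/3 = 0.7080
Therefore the season-average crop coefficient = 0.7080.


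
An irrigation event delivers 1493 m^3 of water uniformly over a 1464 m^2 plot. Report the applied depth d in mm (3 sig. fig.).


Approach: apply depth from volume over area, d = (V/A)*1000.
d = (1493 / 1464) * 1000 = 1020 mm
Therefore the applied depth d = 1020 mm.


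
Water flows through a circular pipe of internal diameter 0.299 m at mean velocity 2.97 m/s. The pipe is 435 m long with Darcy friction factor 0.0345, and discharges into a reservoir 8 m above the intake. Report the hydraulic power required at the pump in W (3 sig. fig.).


Approach: apply continuity + Darcy-Weisbach + hydraulic power, Q = A*v; hf = f*(L/D)*(v^2/(2g)); H = static + hf; P = rho*g*Q*H.
Step 1 — flow rate (continuity, Q = A*v):
  A = pi*(0.299/2)^2 = 0.070215 m^2
  Q = 0.070215 * 2.97 = 0.20854 m^3/s
Step 2 — friction head loss (Darcy-Weisbach):
  hf = 0.0345 * (435/0.299) * (2.97^2 / (2*9.81))
  hf = 22.566 m
Step 3 — total head: H = 8 + 22.566 = 30.566 m
Step 4 — hydraulic power (P = rho*g*Q*H):
  P = 1000 * 9.81 * 0.20854 * 30.566 = 62500 W
Therefore the hydraulic power required at the pump = 62500 W.


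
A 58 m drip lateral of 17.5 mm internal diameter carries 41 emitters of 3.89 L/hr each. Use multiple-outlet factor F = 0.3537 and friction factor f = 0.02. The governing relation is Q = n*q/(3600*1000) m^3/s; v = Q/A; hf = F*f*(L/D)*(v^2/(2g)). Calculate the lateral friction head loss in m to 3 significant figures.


Q = 41*3.89/(3600*1000) = 4.4303e-05 m^3/s
A = pi*(17.5e-3/2)^2 = 2.4053e-04 m^2, so v = Q/A = 0.18419 m/s
hf = 0.3537*0.02*(58/0.0175)*(0.18419^2/(2*9.81)) = 0.0405 m
Therefore the lateral friction head loss = 0.0405 m.


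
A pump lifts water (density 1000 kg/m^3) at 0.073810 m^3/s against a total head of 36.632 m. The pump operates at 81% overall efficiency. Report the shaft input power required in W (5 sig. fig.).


Approach: apply hydraulic power then efficiency conversion, P = rho*g*Q*H; P_in = P/eta.
Step 1 — hydraulic power (P = rho*g*Q*H):
  P = 1000 * 9.81 * 0.073810 * 36.632 = 26524.36 W
Step 2 — input power: P_in = P/eta = 26524.36 / 0.81 = 32746 W
Therefore the shaft input power required = 32746 W.


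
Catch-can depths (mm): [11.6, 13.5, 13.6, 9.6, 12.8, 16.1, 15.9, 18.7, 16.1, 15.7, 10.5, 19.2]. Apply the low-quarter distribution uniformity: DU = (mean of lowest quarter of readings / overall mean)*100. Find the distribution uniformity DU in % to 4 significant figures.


sorted lowest 3 of 12: [9.6, 10.5, 11.6] -> mean = 10.5667 mm
overall mean = 14.4417 mm
DU = (10.5667/14.4417)*100 = 73.17 %
Therefore the distribution uniformity DU = 73.17 %.


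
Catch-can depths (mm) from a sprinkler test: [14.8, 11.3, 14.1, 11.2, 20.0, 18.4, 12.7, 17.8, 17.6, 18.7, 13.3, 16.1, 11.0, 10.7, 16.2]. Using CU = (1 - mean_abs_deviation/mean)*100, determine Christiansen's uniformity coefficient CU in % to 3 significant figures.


mean = 14.927 mm
mean |d_i - mean| = 2.7084 mm
CU = (1 - 2.7084/14.927)*100 = 81.9 %
Therefore Christiansen's uniformity coefficient CU = 81.9 %.


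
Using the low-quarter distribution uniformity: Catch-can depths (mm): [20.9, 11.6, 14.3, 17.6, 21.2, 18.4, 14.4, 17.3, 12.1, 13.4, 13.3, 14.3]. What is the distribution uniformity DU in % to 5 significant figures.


Approach: apply the low-quarter distribution uniformity, DU = (mean of lowest quarter of readings / overall mean)*100.
sorted lowest 3 of 12: [11.6, 12.1, 13.3] -> mean = 12.33333 mm
overall mean = 15.73333 mm
DU = (12.33333/15.73333)*100 = 78.390 %
Therefore the distribution uniformity DU = 78.390 %.


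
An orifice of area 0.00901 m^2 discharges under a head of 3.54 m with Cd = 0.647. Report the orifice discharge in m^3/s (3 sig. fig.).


Approach: apply the orifice equation, Q = Cd*A*sqrt(2*g*h).
Q = 0.647 * 0.00901 * sqrt(2*9.81*3.54) = 0.0486 m^3/s
Therefore the orifice discharge = 0.0486 m^3/s.


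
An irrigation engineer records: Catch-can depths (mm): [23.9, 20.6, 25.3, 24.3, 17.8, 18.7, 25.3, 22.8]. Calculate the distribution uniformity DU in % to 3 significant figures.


Approach: apply the low-quarter distribution uniformity, DU = (mean of lowest quarter of readings / overall mean)*100.
sorted lowest 2 of 8: [17.8, 18.7] -> mean = 18.250 mm
overall mean = 22.337 mm
DU = (18.250/22.337)*100 = 81.7 %
Therefore the distribution uniformity DU = 81.7 %.


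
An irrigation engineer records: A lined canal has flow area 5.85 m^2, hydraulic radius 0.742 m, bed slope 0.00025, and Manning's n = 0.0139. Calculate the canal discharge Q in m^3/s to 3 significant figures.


Approach: apply Manning's equation, Q = (1/n)*A*R^(2/3)*S^(1/2).
Q = (1/0.0139) * 5.85 * 0.742^(2/3) * 0.00025^(1/2) = 5.45 m^3/s
Therefore the canal discharge Q = 5.45 m^3/s.


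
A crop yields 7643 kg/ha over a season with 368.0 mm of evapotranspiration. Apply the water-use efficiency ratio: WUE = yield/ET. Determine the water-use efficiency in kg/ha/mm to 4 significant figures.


WUE = 7643 / 368.0 = 20.77 kg/ha/mm
Therefore the water-use efficiency = 20.77 kg/ha/mm.


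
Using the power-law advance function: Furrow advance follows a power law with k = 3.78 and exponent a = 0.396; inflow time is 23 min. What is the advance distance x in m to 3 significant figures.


Approach: apply the power-law advance function, x = k*t^a.
x = 3.78 * 23^0.396 = 13.1 m
Therefore the advance distance x = 13.1 m.


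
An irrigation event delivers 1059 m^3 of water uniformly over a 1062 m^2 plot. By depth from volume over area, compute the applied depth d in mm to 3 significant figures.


Approach: apply depth from volume over area, d = (V/A)*1000.
d = (1059 / 1062) * 1000 = 997 mm
Therefore the applied depth d = 997 mm.


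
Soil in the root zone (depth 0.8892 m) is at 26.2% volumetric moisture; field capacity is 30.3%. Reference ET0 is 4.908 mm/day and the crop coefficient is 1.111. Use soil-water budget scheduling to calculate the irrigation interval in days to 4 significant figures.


Approach: apply soil-water budget scheduling, SMD = (FC-theta)/100*depth*1000; ETc = ET0*Kc; interval = SMD/ETc.
Step 1 — soil moisture deficit:
  SMD = (30.3 - 26.2)/100 * 0.8892 * 1000 = 36.4572 mm
Step 2 — daily crop ET (ETc = ET0*Kc):
  ETc = 4.908 * 1.111 = 5.45279 mm/day
Step 3 — irrigation interval (SMD/ETc):
  interval = 36.4572 / 5.45279 = 6.686 days
Therefore the irrigation interval = 6.686 days.


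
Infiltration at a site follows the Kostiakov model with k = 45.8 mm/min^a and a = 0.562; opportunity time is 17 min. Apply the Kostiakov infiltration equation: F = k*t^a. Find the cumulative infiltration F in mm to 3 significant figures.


F = 45.8 * 17^0.562 = 225 mm
Therefore the cumulative infiltration F = 225 mm.


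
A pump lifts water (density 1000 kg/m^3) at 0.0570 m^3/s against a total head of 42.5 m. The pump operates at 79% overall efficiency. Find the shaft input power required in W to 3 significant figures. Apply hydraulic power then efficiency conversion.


Approach: apply hydraulic power then efficiency conversion, P = rho*g*Q*H; P_in = P/eta.
Step 1 — hydraulic power (P = rho*g*Q*H):
  P = 1000 * 9.81 * 0.0570 * 42.5 = 23765 W
Step 2 — input power: P_in = P/eta = 23765 / 0.79 = 30100 W
Therefore the shaft input power required = 30100 W.


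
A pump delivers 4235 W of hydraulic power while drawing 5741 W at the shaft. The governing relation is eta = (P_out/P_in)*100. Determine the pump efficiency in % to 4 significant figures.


eta = (4235 / 5741) * 100 = 73.77 %
Therefore the pump efficiency = 73.77 %.


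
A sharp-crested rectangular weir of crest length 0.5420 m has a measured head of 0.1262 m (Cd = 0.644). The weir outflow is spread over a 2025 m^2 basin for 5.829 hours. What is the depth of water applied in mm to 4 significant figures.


Approach: apply the rectangular weir equation with a volume-to-depth conversion, Q = (2/3)*Cd*L*sqrt(2g)*H^1.5; d = Q*t/A * 1000.
Step 1 — weir discharge:
  Q = (2/3)*0.644*0.5420*sqrt(2*9.81)*0.1262^1.5 = 0.0462096 m^3/s
Step 2 — volume: V = 0.0462096 * 5.829*3600 = 969.681 m^3
Step 3 — depth: d = V/A * 1000 = 969.681/2025 * 1000 = 478.9 mm
Therefore the depth of water applied = 478.9 mm.


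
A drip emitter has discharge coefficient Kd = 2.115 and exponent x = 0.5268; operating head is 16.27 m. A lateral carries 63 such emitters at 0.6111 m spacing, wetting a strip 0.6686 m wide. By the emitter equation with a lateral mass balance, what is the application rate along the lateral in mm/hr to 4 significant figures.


Approach: apply the emitter equation with a lateral mass balance, q = Kd*h^x; Q = n*q; rate = Q/(n*spacing*width).
Step 1 — single emitter flow (q = Kd*h^x):
  q = 2.115 * 16.27^0.5268 = 9.19326 L/hr
Step 2 — total lateral flow: Q = 63 * 9.19326 = 579.175 L/hr
Step 3 — wetted area: A = 63 * 0.6111 * 0.6686 = 25.7406 m^2
Step 4 — application rate: Q/A = 579.175/25.7406 = 22.50 mm/hr
Therefore the application rate along the lateral = 22.50 mm/hr.


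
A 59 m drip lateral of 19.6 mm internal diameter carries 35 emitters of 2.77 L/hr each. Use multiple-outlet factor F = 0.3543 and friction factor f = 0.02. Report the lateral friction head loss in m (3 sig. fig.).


Approach: apply Darcy-Weisbach with the multiple-outlet F-factor, Q = n*q/(3600*1000) m^3/s; v = Q/A; hf = F*f*(L/D)*(v^2/(2g)).
Q = 35*2.77/(3600*1000) = 2.6931e-05 m^3/s
A = pi*(19.6e-3/2)^2 = 3.0172e-04 m^2, so v = Q/A = 0.089257 m/s
hf = 0.3543*0.02*(59/0.0196)*(0.089257^2/(2*9.81)) = 0.00866 m
Therefore the lateral friction head loss = 0.00866 m.


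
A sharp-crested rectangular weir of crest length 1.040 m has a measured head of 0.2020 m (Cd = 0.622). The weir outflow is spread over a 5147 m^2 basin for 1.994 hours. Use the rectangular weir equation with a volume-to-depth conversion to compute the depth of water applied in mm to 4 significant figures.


Approach: apply the rectangular weir equation with a volume-to-depth conversion, Q = (2/3)*Cd*L*sqrt(2g)*H^1.5; d = Q*t/A * 1000.
Step 1 — weir discharge:
  Q = (2/3)*0.622*1.040*sqrt(2*9.81)*0.2020^1.5 = 0.173424 m^3/s
Step 2 — volume: V = 0.173424 * 1.994*3600 = 1244.91 m^3
Step 3 — depth: d = V/A * 1000 = 1244.91/5147 * 1000 = 241.9 mm
Therefore the depth of water applied = 241.9 mm.


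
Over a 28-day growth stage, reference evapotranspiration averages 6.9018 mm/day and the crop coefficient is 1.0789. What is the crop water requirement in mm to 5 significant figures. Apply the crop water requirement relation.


Approach: apply the crop water requirement relation, CWR = ET0 * Kc * days.
CWR = 6.9018 * 1.0789 * 28 = 208.50 mm
Therefore the crop water requirement = 208.50 mm.


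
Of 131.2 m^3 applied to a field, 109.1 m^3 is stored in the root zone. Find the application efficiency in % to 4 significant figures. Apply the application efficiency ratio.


Approach: apply the application efficiency ratio, Ea = (stored/applied)*100.
Ea = (109.1/131.2)*100 = 83.16 %
Therefore the application efficiency = 83.16 %.


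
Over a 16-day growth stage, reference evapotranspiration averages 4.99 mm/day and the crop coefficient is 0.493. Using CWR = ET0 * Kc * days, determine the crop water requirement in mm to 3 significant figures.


CWR = 4.99 * 0.493 * 16 = 39.4 mm
Therefore the crop water requirement = 39.4 mm.


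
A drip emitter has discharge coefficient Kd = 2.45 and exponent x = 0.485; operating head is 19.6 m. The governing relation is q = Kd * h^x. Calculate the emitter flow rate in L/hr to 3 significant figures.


q = 2.45 * 19.6^0.485 = 10.4 L/hr
Therefore the emitter flow rate = 10.4 L/hr.


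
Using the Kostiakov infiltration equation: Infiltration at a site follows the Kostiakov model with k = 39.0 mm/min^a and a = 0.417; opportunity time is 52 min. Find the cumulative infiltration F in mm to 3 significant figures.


Approach: apply the Kostiakov infiltration equation, F = k*t^a.
F = 39.0 * 52^0.417 = 203 mm
Therefore the cumulative infiltration F = 203 mm.


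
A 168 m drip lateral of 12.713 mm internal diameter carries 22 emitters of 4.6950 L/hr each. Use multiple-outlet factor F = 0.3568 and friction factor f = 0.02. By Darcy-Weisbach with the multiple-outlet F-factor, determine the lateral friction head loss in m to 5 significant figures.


Approach: apply Darcy-Weisbach with the multiple-outlet F-factor, Q = n*q/(3600*1000) m^3/s; v = Q/A; hf = F*f*(L/D)*(v^2/(2g)).
Q = 22*4.6950/(3600*1000) = 2.869167e-05 m^3/s
A = pi*(12.713e-3/2)^2 = 1.269363e-04 m^2, so v = Q/A = 0.2260319 m/s
hf = 0.3568*0.02*(168/0.012713)*(0.2260319^2/(2*9.81)) = 0.24556 m
Therefore the lateral friction head loss = 0.24556 m.


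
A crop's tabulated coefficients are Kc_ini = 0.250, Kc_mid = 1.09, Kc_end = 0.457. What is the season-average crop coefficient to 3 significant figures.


Approach: apply a simple seasonal average, Kc_avg = (Kc_ini + Kc_mid + Kc_end)/3.
Kc_avg = (0.250 + 1.09 + 0.457)/3 = 0.599
Therefore the season-average crop coefficient = 0.599.


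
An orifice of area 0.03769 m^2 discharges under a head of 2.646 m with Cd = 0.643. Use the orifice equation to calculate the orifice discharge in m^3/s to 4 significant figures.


Approach: apply the orifice equation, Q = Cd*A*sqrt(2*g*h).
Q = 0.643 * 0.03769 * sqrt(2*9.81*2.646) = 0.1746 m^3/s
Therefore the orifice discharge = 0.1746 m^3/s.
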